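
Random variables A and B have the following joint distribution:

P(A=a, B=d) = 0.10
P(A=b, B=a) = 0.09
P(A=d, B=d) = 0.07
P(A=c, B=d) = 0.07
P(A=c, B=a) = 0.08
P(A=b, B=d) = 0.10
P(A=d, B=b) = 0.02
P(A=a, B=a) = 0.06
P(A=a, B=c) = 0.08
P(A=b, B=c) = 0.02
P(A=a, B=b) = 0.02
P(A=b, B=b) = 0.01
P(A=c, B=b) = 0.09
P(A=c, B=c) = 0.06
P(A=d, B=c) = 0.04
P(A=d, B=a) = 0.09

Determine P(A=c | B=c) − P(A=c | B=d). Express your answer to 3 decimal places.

P(B=c) = 0.08 + 0.02 + 0.06 + 0.04 = 0.20; P(A=c | B=c) = 0.06/0.20 = 0.3000.
P(B=d) = 0.10 + 0.10 + 0.07 + 0.07 = 0.34; P(A=c | B=d) = 0.07/0.34 = 0.2059.
Difference = 0.094.

0.094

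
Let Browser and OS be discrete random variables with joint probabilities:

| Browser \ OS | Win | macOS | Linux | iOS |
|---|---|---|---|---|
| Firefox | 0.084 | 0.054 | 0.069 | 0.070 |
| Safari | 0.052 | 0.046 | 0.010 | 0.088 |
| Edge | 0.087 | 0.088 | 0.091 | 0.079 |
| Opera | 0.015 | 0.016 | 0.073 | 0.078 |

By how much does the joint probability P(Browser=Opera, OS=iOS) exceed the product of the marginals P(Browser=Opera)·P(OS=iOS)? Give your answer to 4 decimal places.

0.0207

P(Browser=Opera) = 0.015 + 0.016 + 0.073 + 0.078 = 0.182.
P(OS=iOS) = 0.070 + 0.088 + 0.079 + 0.078 = 0.315.
P(Browser=Opera, OS=iOS) − P(Browser=Opera)P(OS=iOS) = 0.078 − 0.182×0.315 = 0.0207.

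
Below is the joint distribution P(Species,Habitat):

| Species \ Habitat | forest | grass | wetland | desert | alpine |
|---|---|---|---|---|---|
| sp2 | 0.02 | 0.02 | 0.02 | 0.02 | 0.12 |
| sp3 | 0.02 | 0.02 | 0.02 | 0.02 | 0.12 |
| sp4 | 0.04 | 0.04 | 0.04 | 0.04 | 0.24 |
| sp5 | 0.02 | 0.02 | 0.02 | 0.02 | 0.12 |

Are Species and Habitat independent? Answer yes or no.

yes

Every cell satisfies P(Species,Habitat) = P(Species)·P(Habitat). For instance P(Species=sp4) = 0.40, P(Habitat=grass) = 0.10, and 0.40×0.10 = 0.04 matches the joint entry. So Species and Habitat are independent.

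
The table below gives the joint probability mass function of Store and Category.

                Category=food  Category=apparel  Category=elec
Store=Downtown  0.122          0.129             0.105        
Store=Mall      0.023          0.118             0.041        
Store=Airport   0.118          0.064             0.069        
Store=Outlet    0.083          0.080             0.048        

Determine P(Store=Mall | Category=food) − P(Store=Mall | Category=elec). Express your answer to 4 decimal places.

P(Category=food) = 0.122 + 0.023 + 0.118 + 0.083 = 0.346; P(Store=Mall | Category=food) = 0.023/0.346 = 0.06647.
P(Category=elec) = 0.105 + 0.041 + 0.069 + 0.048 = 0.263; P(Store=Mall | Category=elec) = 0.041/0.263 = 0.15589.
Difference = -0.0894.

-0.0894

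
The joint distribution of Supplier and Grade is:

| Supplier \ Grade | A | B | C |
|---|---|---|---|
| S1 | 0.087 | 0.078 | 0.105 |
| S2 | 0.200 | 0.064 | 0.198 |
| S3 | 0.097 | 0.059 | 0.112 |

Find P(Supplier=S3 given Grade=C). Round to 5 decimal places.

0.26988

P(Grade=C) = 0.105 + 0.198 + 0.112 = 0.415.
P(Supplier=S3 | Grade=C) = 0.112/0.415 = 0.26988.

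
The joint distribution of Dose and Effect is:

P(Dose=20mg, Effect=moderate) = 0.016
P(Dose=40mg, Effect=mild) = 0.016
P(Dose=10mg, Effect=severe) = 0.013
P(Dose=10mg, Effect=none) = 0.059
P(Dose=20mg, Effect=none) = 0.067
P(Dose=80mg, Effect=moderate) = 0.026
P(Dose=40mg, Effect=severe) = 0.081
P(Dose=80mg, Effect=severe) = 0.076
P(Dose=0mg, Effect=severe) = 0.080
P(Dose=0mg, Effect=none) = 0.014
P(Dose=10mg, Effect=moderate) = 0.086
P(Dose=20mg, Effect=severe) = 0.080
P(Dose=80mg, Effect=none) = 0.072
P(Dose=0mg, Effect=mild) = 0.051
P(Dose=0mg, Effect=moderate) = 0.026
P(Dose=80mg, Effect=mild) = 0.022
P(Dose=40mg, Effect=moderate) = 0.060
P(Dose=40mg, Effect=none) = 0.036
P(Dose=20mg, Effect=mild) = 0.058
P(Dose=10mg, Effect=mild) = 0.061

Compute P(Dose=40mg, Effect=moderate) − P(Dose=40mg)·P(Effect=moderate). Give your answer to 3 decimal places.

P(Dose=40mg) = 0.036 + 0.016 + 0.060 + 0.081 = 0.193.
P(Effect=moderate) = 0.026 + 0.086 + 0.016 + 0.060 + 0.026 = 0.214.
P(Dose=40mg, Effect=moderate) − P(Dose=40mg)P(Effect=moderate) = 0.060 − 0.193×0.214 = 0.019.

0.019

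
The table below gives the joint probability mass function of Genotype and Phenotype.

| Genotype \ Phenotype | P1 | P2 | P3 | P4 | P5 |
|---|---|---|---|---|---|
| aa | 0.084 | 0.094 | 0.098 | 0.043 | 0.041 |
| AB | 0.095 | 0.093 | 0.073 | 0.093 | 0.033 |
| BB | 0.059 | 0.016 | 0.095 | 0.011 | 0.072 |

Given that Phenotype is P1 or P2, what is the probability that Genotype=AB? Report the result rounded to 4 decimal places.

0.4263

P(Phenotype=P1) = 0.084 + 0.095 + 0.059 = 0.238.
P(Phenotype=P2) = 0.094 + 0.093 + 0.016 = 0.203.
P(Phenotype ∈ {P1, P2}) = 0.238 + 0.203 = 0.441; P(Genotype=AB, Phenotype ∈ {P1, P2}) = 0.095 + 0.093 = 0.188.
P(Genotype=AB | Phenotype ∈ {P1, P2}) = 0.188/0.441 = 0.4263.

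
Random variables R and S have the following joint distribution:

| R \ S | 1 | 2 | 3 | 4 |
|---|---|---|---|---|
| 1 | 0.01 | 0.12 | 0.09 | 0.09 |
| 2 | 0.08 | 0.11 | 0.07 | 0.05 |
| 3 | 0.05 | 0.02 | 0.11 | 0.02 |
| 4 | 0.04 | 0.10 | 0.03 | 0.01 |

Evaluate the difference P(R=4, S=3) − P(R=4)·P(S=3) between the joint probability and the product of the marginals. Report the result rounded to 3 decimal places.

P(R=4) = 0.04 + 0.10 + 0.03 + 0.01 = 0.18.
P(S=3) = 0.09 + 0.07 + 0.11 + 0.03 = 0.30.
P(R=4, S=3) − P(R=4)P(S=3) = 0.03 − 0.18×0.30 = -0.024.

-0.024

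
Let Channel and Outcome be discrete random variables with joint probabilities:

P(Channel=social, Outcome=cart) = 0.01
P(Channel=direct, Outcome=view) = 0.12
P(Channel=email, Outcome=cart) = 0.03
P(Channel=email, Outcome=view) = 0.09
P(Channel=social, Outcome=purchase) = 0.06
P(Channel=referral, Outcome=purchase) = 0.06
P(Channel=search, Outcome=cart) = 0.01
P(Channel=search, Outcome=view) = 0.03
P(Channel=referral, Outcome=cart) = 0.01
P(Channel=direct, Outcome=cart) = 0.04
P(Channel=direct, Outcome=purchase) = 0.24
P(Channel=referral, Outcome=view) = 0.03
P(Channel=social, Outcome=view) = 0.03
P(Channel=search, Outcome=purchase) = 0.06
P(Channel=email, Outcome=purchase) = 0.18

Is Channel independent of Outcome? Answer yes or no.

Every cell satisfies P(Channel,Outcome) = P(Channel)·P(Outcome). For instance P(Channel=email) = 0.30, P(Outcome=view) = 0.30, and 0.30×0.30 = 0.09 matches the joint entry. So Channel and Outcome are independent.

yes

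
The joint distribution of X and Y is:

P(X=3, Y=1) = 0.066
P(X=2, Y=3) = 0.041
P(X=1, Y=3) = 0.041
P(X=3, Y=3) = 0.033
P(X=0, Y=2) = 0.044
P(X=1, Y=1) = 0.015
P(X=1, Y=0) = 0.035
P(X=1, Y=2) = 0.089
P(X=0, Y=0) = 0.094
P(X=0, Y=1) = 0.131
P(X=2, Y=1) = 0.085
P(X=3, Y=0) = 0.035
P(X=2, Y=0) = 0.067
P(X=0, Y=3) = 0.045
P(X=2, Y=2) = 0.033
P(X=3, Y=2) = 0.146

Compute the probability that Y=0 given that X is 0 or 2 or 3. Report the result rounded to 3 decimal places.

P(X=0) = 0.094 + 0.131 + 0.044 + 0.045 = 0.314.
P(X=2) = 0.067 + 0.085 + 0.033 + 0.041 = 0.226.
P(X=3) = 0.035 + 0.066 + 0.146 + 0.033 = 0.280.
P(X ∈ {0, 2, 3}) = 0.314 + 0.226 + 0.280 = 0.820; P(Y=0, X ∈ {0, 2, 3}) = 0.094 + 0.067 + 0.035 = 0.196.
P(Y=0 | X ∈ {0, 2, 3}) = 0.196/0.820 = 0.239.

0.239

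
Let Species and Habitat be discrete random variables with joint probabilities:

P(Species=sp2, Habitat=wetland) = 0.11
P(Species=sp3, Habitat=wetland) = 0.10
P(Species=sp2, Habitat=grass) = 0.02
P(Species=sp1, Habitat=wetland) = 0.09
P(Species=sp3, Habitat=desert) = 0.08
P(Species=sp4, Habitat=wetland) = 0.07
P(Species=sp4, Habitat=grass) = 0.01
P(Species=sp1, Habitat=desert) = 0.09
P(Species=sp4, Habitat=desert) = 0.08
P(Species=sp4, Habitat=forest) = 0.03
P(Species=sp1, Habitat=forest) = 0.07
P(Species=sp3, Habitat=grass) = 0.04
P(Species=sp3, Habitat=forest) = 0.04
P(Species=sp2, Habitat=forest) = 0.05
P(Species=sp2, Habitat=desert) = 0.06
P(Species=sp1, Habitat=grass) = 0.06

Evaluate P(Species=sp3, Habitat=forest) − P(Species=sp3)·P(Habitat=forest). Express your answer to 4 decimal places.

P(Species=sp3) = 0.04 + 0.04 + 0.10 + 0.08 = 0.26.
P(Habitat=forest) = 0.07 + 0.05 + 0.04 + 0.03 = 0.19.
P(Species=sp3, Habitat=forest) − P(Species=sp3)P(Habitat=forest) = 0.04 − 0.26×0.19 = -0.0094.

-0.0094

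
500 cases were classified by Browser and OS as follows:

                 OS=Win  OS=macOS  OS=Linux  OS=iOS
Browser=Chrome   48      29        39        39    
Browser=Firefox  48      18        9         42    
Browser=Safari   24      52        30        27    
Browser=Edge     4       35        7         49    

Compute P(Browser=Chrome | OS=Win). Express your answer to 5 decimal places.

0.38710

Total with OS=Win: 48 + 48 + 24 + 4 = 124.
P(Browser=Chrome | OS=Win) = 48/124 = 0.38710.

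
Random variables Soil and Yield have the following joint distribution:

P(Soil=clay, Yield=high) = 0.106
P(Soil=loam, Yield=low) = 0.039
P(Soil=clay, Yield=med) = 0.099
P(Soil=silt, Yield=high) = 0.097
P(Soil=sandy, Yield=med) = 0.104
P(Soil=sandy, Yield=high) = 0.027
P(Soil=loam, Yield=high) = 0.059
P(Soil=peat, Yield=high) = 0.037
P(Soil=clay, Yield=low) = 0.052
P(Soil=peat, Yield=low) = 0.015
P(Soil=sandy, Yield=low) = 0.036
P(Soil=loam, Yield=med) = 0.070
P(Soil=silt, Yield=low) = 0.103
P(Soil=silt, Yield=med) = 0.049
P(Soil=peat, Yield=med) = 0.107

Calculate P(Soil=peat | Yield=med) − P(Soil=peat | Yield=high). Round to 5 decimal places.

0.13592

P(Yield=med) = 0.104 + 0.070 + 0.099 + 0.049 + 0.107 = 0.429; P(Soil=peat | Yield=med) = 0.107/0.429 = 0.249417.
P(Yield=high) = 0.027 + 0.059 + 0.106 + 0.097 + 0.037 = 0.326; P(Soil=peat | Yield=high) = 0.037/0.326 = 0.113497.
Difference = 0.13592.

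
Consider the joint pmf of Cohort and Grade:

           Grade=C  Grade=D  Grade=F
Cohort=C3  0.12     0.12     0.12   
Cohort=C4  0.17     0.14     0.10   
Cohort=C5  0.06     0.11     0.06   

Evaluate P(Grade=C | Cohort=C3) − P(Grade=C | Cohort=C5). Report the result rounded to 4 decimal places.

0.0725

P(Cohort=C3) = 0.12 + 0.12 + 0.12 = 0.36; P(Grade=C | Cohort=C3) = 0.12/0.36 = 0.33333.
P(Cohort=C5) = 0.06 + 0.11 + 0.06 = 0.23; P(Grade=C | Cohort=C5) = 0.06/0.23 = 0.26087.
Difference = 0.0725.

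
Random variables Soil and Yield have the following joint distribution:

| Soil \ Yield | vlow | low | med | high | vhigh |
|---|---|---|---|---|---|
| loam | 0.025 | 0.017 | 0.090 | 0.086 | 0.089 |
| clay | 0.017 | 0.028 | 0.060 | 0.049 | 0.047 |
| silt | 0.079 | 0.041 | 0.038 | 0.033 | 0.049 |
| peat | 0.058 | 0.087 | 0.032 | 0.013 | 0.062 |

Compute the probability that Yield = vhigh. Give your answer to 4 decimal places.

P(Yield=vhigh) = 0.089 + 0.047 + 0.049 + 0.062 = 0.247.

0.2470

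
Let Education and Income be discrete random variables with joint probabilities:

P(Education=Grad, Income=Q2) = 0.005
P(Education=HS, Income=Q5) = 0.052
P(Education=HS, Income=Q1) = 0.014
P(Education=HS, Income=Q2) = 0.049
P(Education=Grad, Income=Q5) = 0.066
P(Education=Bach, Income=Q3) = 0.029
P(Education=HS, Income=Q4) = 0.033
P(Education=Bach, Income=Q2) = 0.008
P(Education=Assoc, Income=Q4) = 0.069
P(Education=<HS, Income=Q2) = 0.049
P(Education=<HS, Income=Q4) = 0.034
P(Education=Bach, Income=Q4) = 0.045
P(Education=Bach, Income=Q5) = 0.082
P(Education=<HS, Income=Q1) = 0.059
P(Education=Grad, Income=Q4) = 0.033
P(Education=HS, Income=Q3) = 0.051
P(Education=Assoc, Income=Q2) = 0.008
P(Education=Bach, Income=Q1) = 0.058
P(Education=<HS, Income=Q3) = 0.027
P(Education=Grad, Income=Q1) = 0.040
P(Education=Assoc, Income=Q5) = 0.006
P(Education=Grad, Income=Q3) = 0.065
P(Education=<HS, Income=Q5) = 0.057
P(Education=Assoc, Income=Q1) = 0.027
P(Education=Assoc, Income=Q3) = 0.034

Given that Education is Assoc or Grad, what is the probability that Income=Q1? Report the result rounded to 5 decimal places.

0.18980

P(Education=Assoc) = 0.027 + 0.008 + 0.034 + 0.069 + 0.006 = 0.144.
P(Education=Grad) = 0.040 + 0.005 + 0.065 + 0.033 + 0.066 = 0.209.
P(Education ∈ {Assoc, Grad}) = 0.144 + 0.209 = 0.353; P(Income=Q1, Education ∈ {Assoc, Grad}) = 0.027 + 0.040 = 0.067.
P(Income=Q1 | Education ∈ {Assoc, Grad}) = 0.067/0.353 = 0.18980.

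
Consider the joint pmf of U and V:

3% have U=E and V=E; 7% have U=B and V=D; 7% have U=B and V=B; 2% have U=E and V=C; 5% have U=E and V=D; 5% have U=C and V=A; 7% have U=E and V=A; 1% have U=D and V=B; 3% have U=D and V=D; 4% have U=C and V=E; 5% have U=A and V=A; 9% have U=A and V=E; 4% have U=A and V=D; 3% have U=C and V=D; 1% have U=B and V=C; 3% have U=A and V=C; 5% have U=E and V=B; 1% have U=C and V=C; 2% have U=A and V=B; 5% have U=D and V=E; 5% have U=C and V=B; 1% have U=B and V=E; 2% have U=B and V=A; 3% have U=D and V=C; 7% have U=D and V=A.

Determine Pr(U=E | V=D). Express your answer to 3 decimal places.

P(V=D) = 0.04 + 0.07 + 0.03 + 0.03 + 0.05 = 0.22.
P(U=E | V=D) = 0.05/0.22 = 0.227.

0.227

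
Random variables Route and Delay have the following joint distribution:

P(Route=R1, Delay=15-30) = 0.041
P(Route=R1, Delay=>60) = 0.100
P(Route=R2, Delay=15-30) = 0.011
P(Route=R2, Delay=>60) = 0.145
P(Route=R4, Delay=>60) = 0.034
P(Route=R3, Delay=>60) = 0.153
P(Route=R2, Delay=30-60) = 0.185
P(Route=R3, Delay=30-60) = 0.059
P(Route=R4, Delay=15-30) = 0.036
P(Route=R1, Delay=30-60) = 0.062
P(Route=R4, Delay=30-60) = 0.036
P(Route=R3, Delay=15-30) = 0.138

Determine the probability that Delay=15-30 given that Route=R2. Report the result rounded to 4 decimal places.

0.0323

P(Route=R2) = 0.011 + 0.185 + 0.145 = 0.341.
P(Delay=15-30 | Route=R2) = 0.011/0.341 = 0.0323.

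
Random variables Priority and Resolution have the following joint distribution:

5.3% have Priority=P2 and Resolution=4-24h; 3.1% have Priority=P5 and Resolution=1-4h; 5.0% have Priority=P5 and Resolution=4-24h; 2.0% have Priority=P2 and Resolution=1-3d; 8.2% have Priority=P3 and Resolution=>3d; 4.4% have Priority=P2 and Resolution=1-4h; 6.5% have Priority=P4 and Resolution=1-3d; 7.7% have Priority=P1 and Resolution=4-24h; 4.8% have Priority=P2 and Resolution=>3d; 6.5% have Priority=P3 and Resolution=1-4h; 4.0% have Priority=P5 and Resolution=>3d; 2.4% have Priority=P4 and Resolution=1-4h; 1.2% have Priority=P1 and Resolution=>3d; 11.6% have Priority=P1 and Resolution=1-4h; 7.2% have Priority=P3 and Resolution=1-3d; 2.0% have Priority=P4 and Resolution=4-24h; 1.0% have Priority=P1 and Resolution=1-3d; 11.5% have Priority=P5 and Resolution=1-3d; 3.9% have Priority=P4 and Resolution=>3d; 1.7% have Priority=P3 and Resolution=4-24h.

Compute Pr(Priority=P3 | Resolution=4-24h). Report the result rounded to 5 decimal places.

P(Resolution=4-24h) = 0.077 + 0.053 + 0.017 + 0.020 + 0.050 = 0.217.
P(Priority=P3 | Resolution=4-24h) = 0.017/0.217 = 0.07834.

0.07834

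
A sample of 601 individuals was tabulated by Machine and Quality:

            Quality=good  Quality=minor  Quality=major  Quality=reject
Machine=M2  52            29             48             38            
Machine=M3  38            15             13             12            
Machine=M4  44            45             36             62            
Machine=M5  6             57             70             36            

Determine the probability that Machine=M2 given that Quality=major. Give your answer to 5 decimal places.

Total with Quality=major: 48 + 13 + 36 + 70 = 167.
P(Machine=M2 | Quality=major) = 48/167 = 0.28743.

0.28743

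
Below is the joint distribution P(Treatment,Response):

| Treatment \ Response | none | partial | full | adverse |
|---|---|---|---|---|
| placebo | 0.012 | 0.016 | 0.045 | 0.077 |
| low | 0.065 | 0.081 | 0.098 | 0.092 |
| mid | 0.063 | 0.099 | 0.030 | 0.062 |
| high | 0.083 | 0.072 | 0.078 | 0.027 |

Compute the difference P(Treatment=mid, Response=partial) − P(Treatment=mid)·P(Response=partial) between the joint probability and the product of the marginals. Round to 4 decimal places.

0.0309

P(Treatment=mid) = 0.063 + 0.099 + 0.030 + 0.062 = 0.254.
P(Response=partial) = 0.016 + 0.081 + 0.099 + 0.072 = 0.268.
P(Treatment=mid, Response=partial) − P(Treatment=mid)P(Response=partial) = 0.099 − 0.254×0.268 = 0.0309.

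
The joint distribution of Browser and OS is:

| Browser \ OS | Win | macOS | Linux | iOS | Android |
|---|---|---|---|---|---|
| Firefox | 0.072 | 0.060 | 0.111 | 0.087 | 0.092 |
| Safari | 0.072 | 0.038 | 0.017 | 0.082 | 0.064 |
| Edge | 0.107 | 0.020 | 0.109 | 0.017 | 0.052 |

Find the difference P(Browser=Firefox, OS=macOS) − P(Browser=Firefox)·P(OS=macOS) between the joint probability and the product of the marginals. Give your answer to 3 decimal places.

P(Browser=Firefox) = 0.072 + 0.060 + 0.111 + 0.087 + 0.092 = 0.422.
P(OS=macOS) = 0.060 + 0.038 + 0.020 = 0.118.
P(Browser=Firefox, OS=macOS) − P(Browser=Firefox)P(OS=macOS) = 0.060 − 0.422×0.118 = 0.010.

0.010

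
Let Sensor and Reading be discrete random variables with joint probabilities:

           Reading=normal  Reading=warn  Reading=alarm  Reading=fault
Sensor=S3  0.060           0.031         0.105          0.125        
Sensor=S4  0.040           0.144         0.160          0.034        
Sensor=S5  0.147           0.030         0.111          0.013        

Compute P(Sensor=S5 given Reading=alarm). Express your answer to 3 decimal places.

P(Reading=alarm) = 0.105 + 0.160 + 0.111 = 0.376.
P(Sensor=S5 | Reading=alarm) = 0.111/0.376 = 0.295.

0.295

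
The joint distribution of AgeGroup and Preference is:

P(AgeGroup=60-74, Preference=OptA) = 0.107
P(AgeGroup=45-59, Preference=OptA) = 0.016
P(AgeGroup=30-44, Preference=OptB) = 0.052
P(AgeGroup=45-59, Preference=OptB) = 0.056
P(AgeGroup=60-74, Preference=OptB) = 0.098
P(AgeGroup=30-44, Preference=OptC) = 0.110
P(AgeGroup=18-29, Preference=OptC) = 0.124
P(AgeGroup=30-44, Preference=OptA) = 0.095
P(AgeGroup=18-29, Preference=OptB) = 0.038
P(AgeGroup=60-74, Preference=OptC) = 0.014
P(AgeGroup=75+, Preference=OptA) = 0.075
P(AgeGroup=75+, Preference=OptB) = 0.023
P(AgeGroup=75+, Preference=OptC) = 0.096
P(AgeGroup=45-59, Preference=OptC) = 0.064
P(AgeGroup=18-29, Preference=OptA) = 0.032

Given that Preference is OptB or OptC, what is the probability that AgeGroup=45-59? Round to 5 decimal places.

0.17778

P(Preference=OptB) = 0.038 + 0.052 + 0.056 + 0.098 + 0.023 = 0.267.
P(Preference=OptC) = 0.124 + 0.110 + 0.064 + 0.014 + 0.096 = 0.408.
P(Preference ∈ {OptB, OptC}) = 0.267 + 0.408 = 0.675; P(AgeGroup=45-59, Preference ∈ {OptB, OptC}) = 0.056 + 0.064 = 0.120.
P(AgeGroup=45-59 | Preference ∈ {OptB, OptC}) = 0.120/0.675 = 0.17778.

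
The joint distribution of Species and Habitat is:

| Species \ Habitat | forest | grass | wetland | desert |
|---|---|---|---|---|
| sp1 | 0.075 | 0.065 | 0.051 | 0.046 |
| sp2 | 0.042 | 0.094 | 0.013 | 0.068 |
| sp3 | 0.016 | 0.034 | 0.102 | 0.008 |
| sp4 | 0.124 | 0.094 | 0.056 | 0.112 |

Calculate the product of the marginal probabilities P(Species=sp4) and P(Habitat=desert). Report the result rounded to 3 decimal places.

P(Species=sp4) = 0.124 + 0.094 + 0.056 + 0.112 = 0.386.
P(Habitat=desert) = 0.046 + 0.068 + 0.008 + 0.112 = 0.234.
Product: 0.386 × 0.234 = 0.090.

0.090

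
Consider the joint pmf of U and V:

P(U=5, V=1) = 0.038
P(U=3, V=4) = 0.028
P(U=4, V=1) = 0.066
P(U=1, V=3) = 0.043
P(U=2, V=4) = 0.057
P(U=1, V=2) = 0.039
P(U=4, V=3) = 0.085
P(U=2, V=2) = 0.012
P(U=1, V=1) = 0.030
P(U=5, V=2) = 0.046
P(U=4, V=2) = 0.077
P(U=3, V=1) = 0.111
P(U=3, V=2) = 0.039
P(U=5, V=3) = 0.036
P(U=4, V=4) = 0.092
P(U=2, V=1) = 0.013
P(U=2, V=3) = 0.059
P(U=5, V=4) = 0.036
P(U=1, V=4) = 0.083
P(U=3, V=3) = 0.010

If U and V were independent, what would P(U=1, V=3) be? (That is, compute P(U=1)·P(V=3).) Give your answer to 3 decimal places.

0.045

P(U=1) = 0.030 + 0.039 + 0.043 + 0.083 = 0.195.
P(V=3) = 0.043 + 0.059 + 0.010 + 0.085 + 0.036 = 0.233.
Product: 0.195 × 0.233 = 0.045.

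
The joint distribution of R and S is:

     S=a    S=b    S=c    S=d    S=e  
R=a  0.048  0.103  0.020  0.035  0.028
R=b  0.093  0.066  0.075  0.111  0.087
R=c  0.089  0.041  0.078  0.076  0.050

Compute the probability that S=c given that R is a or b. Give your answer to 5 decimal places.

P(R=a) = 0.048 + 0.103 + 0.020 + 0.035 + 0.028 = 0.234.
P(R=b) = 0.093 + 0.066 + 0.075 + 0.111 + 0.087 = 0.432.
P(R ∈ {a, b}) = 0.234 + 0.432 = 0.666; P(S=c, R ∈ {a, b}) = 0.020 + 0.075 = 0.095.
P(S=c | R ∈ {a, b}) = 0.095/0.666 = 0.14264.

0.14264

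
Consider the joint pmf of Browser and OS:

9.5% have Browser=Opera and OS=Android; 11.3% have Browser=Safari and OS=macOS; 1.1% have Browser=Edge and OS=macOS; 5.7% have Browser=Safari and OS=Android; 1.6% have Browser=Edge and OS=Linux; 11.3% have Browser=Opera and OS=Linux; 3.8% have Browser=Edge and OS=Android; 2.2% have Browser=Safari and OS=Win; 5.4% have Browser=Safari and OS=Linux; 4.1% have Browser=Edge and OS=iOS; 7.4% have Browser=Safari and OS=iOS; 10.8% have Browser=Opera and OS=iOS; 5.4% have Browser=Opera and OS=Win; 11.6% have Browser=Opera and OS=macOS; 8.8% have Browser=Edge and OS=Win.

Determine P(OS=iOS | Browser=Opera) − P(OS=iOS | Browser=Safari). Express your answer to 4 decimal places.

P(Browser=Opera) = 0.054 + 0.116 + 0.113 + 0.108 + 0.095 = 0.486; P(OS=iOS | Browser=Opera) = 0.108/0.486 = 0.22222.
P(Browser=Safari) = 0.022 + 0.113 + 0.054 + 0.074 + 0.057 = 0.320; P(OS=iOS | Browser=Safari) = 0.074/0.320 = 0.23125.
Difference = -0.0090.

-0.0090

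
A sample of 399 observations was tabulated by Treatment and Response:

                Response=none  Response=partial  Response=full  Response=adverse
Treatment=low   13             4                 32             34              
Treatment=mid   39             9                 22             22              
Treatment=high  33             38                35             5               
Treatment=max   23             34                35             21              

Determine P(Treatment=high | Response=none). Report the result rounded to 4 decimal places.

0.3056

Total with Response=none: 13 + 39 + 33 + 23 = 108.
P(Treatment=high | Response=none) = 33/108 = 0.3056.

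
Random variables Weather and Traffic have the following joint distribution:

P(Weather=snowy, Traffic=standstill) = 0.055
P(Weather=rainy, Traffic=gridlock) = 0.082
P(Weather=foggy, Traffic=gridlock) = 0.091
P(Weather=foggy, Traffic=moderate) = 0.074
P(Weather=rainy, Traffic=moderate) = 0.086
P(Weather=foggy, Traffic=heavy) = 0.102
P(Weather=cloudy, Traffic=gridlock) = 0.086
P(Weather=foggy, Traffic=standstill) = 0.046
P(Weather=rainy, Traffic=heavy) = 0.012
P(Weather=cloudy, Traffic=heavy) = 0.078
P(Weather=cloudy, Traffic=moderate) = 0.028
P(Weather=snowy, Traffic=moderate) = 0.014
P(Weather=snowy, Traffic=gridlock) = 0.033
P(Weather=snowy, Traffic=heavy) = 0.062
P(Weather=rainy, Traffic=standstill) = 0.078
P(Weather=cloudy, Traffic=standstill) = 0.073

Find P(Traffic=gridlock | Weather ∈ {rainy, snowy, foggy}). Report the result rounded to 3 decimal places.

P(Weather=rainy) = 0.086 + 0.012 + 0.082 + 0.078 = 0.258.
P(Weather=snowy) = 0.014 + 0.062 + 0.033 + 0.055 = 0.164.
P(Weather=foggy) = 0.074 + 0.102 + 0.091 + 0.046 = 0.313.
P(Weather ∈ {rainy, snowy, foggy}) = 0.258 + 0.164 + 0.313 = 0.735; P(Traffic=gridlock, Weather ∈ {rainy, snowy, foggy}) = 0.082 + 0.033 + 0.091 = 0.206.
P(Traffic=gridlock | Weather ∈ {rainy, snowy, foggy}) = 0.206/0.735 = 0.280.

0.280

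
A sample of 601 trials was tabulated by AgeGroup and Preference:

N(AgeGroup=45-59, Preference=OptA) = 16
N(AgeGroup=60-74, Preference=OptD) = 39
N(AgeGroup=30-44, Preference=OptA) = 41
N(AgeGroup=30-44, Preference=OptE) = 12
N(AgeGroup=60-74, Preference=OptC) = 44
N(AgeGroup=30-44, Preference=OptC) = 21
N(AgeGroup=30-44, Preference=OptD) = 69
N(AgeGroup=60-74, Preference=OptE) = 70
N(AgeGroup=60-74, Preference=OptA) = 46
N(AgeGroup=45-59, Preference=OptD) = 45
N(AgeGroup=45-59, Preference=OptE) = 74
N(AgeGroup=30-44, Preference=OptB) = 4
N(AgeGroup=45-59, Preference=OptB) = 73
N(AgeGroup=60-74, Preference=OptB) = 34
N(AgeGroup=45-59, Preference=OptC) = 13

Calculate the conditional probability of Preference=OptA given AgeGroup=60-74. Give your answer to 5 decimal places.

Total with AgeGroup=60-74: 46 + 34 + 44 + 39 + 70 = 233.
P(Preference=OptA | AgeGroup=60-74) = 46/233 = 0.19742.

0.19742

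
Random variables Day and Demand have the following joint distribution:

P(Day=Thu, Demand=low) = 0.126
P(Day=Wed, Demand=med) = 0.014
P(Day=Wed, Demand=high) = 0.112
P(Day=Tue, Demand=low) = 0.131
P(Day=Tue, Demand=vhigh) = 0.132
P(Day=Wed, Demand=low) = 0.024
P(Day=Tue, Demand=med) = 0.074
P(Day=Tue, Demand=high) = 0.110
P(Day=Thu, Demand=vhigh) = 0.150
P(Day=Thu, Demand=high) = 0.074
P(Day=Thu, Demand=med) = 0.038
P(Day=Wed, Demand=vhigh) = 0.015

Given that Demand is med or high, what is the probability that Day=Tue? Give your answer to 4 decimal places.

0.4360

P(Demand=med) = 0.074 + 0.014 + 0.038 = 0.126.
P(Demand=high) = 0.110 + 0.112 + 0.074 = 0.296.
P(Demand ∈ {med, high}) = 0.126 + 0.296 = 0.422; P(Day=Tue, Demand ∈ {med, high}) = 0.074 + 0.110 = 0.184.
P(Day=Tue | Demand ∈ {med, high}) = 0.184/0.422 = 0.4360.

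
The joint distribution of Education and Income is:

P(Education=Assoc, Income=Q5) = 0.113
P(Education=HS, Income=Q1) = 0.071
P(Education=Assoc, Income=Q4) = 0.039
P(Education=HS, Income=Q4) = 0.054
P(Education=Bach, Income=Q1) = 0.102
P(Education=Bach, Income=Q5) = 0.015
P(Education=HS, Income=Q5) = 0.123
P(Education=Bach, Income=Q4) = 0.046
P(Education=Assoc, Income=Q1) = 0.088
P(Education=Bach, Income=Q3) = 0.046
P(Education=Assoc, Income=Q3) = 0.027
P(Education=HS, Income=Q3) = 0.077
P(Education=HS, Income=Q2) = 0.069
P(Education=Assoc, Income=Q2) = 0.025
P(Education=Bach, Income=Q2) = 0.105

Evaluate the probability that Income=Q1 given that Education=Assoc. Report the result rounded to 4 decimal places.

0.3014

P(Education=Assoc) = 0.088 + 0.025 + 0.027 + 0.039 + 0.113 = 0.292.
P(Income=Q1 | Education=Assoc) = 0.088/0.292 = 0.3014.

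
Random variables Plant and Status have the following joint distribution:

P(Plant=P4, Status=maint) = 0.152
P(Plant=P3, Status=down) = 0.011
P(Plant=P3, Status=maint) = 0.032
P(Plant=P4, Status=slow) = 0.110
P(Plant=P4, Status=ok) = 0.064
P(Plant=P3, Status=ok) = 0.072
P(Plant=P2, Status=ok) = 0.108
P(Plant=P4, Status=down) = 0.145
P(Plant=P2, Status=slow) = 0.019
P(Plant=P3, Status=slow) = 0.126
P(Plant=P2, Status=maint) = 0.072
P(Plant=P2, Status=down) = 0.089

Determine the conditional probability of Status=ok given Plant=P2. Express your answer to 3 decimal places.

0.375

P(Plant=P2) = 0.108 + 0.019 + 0.089 + 0.072 = 0.288.
P(Status=ok | Plant=P2) = 0.108/0.288 = 0.375.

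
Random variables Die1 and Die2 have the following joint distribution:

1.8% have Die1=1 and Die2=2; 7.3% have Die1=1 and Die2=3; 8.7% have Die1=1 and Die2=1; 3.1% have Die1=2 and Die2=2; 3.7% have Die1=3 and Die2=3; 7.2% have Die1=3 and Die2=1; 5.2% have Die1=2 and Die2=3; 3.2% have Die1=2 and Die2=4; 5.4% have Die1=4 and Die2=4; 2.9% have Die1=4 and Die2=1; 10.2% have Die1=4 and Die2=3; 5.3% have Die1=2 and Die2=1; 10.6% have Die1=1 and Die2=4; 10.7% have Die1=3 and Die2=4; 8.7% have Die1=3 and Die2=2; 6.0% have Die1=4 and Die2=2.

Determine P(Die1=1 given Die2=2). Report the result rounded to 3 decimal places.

0.092

P(Die2=2) = 0.018 + 0.031 + 0.087 + 0.060 = 0.196.
P(Die1=1 | Die2=2) = 0.018/0.196 = 0.092.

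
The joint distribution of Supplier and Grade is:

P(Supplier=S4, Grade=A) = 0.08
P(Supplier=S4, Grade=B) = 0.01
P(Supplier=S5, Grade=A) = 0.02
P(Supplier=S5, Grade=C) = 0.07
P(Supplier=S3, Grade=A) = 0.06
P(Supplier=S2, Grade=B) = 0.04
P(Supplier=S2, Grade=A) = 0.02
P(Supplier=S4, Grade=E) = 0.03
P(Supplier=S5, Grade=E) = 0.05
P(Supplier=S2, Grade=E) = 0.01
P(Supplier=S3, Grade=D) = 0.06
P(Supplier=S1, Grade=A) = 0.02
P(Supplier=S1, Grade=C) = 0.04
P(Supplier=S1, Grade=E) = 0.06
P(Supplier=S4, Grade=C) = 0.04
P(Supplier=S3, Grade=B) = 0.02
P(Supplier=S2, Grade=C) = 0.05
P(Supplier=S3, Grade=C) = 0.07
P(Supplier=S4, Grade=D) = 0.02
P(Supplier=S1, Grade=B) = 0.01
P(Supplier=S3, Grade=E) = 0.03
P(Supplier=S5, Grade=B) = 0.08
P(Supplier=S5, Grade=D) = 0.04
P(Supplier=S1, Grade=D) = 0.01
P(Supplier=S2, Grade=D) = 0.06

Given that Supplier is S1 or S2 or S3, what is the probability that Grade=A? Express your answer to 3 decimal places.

0.179

P(Supplier=S1) = 0.02 + 0.01 + 0.04 + 0.01 + 0.06 = 0.14.
P(Supplier=S2) = 0.02 + 0.04 + 0.05 + 0.06 + 0.01 = 0.18.
P(Supplier=S3) = 0.06 + 0.02 + 0.07 + 0.06 + 0.03 = 0.24.
P(Supplier ∈ {S1, S2, S3}) = 0.14 + 0.18 + 0.24 = 0.56; P(Grade=A, Supplier ∈ {S1, S2, S3}) = 0.02 + 0.02 + 0.06 = 0.10.
P(Grade=A | Supplier ∈ {S1, S2, S3}) = 0.10/0.56 = 0.179.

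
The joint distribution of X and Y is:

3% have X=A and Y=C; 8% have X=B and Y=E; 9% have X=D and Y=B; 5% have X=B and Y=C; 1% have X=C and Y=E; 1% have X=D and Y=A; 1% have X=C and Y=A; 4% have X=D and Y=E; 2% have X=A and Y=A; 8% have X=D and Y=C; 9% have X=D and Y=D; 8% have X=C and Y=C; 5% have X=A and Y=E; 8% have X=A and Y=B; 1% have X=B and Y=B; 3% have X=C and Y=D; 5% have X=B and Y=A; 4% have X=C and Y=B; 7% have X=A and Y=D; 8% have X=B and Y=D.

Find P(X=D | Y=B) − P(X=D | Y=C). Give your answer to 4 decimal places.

0.0758

P(Y=B) = 0.08 + 0.01 + 0.04 + 0.09 = 0.22; P(X=D | Y=B) = 0.09/0.22 = 0.40909.
P(Y=C) = 0.03 + 0.05 + 0.08 + 0.08 = 0.24; P(X=D | Y=C) = 0.08/0.24 = 0.33333.
Difference = 0.0758.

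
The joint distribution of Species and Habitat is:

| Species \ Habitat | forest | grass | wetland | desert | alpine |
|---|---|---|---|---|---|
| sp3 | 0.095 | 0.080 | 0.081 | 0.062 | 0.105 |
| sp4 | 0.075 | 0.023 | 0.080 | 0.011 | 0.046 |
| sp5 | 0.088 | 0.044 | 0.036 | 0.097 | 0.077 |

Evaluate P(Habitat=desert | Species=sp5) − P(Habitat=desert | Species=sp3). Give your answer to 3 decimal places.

P(Species=sp5) = 0.088 + 0.044 + 0.036 + 0.097 + 0.077 = 0.342; P(Habitat=desert | Species=sp5) = 0.097/0.342 = 0.2836.
P(Species=sp3) = 0.095 + 0.080 + 0.081 + 0.062 + 0.105 = 0.423; P(Habitat=desert | Species=sp3) = 0.062/0.423 = 0.1466.
Difference = 0.137.

0.137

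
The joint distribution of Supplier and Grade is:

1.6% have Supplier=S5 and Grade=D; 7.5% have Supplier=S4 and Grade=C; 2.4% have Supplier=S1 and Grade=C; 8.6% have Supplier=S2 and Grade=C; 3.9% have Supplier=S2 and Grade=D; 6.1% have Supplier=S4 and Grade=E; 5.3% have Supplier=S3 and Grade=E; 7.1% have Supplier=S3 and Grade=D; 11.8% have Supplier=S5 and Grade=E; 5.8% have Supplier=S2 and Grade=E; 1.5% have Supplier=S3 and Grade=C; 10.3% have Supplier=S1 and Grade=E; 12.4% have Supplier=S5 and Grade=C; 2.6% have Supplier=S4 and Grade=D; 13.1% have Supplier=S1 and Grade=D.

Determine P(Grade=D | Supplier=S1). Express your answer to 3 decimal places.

P(Supplier=S1) = 0.024 + 0.131 + 0.103 = 0.258.
P(Grade=D | Supplier=S1) = 0.131/0.258 = 0.508.

0.508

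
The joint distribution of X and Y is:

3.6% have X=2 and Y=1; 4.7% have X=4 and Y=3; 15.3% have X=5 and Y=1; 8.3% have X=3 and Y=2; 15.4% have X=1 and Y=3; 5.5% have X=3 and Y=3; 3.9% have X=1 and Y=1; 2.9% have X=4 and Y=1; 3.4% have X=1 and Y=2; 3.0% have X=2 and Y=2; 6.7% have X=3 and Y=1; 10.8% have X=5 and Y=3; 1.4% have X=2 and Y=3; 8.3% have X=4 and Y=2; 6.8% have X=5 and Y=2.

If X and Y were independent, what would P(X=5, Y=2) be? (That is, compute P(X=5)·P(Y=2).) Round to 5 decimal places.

0.09804

P(X=5) = 0.153 + 0.068 + 0.108 = 0.329.
P(Y=2) = 0.034 + 0.030 + 0.083 + 0.083 + 0.068 = 0.298.
Product: 0.329 × 0.298 = 0.09804.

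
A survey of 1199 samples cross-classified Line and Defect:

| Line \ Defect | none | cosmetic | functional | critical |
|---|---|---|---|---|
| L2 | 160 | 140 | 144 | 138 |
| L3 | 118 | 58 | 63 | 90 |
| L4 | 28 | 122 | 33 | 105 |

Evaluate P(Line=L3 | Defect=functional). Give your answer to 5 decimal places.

0.26250

Total with Defect=functional: 144 + 63 + 33 = 240.
P(Line=L3 | Defect=functional) = 63/240 = 0.26250.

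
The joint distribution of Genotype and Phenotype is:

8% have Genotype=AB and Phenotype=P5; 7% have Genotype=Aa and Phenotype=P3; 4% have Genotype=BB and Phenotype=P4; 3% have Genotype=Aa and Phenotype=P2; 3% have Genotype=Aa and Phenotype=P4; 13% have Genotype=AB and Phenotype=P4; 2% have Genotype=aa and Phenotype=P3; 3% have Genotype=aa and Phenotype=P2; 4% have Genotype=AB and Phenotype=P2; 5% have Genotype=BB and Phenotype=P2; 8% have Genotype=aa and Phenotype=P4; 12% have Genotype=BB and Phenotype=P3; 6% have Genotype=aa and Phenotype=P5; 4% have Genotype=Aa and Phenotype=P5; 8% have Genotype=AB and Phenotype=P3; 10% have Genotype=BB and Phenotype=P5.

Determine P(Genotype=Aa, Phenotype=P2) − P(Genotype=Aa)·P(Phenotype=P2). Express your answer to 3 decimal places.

0.005

P(Genotype=Aa) = 0.03 + 0.07 + 0.03 + 0.04 = 0.17.
P(Phenotype=P2) = 0.03 + 0.03 + 0.04 + 0.05 = 0.15.
P(Genotype=Aa, Phenotype=P2) − P(Genotype=Aa)P(Phenotype=P2) = 0.03 − 0.17×0.15 = 0.005.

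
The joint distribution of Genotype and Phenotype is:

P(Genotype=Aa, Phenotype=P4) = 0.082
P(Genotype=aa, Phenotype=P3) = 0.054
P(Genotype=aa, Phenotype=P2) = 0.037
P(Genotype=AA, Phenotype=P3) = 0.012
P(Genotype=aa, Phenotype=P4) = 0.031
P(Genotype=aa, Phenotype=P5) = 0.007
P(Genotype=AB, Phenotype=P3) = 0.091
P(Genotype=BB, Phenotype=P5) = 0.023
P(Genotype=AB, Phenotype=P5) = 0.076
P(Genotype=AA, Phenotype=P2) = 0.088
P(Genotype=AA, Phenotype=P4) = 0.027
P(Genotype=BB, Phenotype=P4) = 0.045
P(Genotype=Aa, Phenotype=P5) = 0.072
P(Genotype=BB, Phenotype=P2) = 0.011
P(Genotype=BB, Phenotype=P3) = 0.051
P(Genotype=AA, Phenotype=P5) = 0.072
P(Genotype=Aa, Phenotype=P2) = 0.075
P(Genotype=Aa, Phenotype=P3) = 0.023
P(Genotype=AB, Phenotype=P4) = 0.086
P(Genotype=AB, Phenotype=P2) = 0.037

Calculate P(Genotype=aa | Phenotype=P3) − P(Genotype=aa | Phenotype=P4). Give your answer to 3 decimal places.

0.119

P(Phenotype=P3) = 0.012 + 0.023 + 0.054 + 0.091 + 0.051 = 0.231; P(Genotype=aa | Phenotype=P3) = 0.054/0.231 = 0.2338.
P(Phenotype=P4) = 0.027 + 0.082 + 0.031 + 0.086 + 0.045 = 0.271; P(Genotype=aa | Phenotype=P4) = 0.031/0.271 = 0.1144.
Difference = 0.119.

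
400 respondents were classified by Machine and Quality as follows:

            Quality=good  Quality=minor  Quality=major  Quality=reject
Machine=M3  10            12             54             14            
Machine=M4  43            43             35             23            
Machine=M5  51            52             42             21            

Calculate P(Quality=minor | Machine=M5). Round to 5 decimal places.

0.31325

Total with Machine=M5: 51 + 52 + 42 + 21 = 166.
P(Quality=minor | Machine=M5) = 52/166 = 0.31325.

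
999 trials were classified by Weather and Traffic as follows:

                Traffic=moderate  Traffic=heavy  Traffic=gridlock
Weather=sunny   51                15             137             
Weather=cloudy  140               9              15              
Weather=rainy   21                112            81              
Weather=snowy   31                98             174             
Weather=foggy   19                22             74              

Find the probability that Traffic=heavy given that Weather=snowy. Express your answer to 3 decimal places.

Total with Weather=snowy: 31 + 98 + 174 = 303.
P(Traffic=heavy | Weather=snowy) = 98/303 = 0.323.

0.323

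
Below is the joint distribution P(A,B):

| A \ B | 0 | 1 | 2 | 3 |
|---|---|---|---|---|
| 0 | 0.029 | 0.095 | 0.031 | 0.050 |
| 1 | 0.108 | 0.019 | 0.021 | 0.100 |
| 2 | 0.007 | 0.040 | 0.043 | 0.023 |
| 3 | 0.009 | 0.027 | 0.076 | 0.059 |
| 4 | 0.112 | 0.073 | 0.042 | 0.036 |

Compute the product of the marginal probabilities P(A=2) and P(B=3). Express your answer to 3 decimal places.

P(A=2) = 0.007 + 0.040 + 0.043 + 0.023 = 0.113.
P(B=3) = 0.050 + 0.100 + 0.023 + 0.059 + 0.036 = 0.268.
Product: 0.113 × 0.268 = 0.030.

0.030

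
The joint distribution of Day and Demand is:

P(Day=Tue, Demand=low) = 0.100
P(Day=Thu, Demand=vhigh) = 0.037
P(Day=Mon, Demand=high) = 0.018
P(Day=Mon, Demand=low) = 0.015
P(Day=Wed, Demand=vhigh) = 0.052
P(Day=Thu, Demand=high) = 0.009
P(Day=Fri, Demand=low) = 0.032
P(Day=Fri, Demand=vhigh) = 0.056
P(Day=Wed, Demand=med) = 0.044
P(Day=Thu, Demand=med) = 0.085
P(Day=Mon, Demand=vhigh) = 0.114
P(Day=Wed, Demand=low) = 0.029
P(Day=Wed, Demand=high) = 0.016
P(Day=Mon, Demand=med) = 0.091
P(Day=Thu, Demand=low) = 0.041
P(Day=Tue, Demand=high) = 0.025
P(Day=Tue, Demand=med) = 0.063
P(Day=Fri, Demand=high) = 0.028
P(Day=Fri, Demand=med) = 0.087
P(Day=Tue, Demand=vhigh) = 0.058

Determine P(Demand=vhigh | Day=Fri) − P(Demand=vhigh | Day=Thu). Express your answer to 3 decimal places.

0.061

P(Day=Fri) = 0.032 + 0.087 + 0.028 + 0.056 = 0.203; P(Demand=vhigh | Day=Fri) = 0.056/0.203 = 0.2759.
P(Day=Thu) = 0.041 + 0.085 + 0.009 + 0.037 = 0.172; P(Demand=vhigh | Day=Thu) = 0.037/0.172 = 0.2151.
Difference = 0.061.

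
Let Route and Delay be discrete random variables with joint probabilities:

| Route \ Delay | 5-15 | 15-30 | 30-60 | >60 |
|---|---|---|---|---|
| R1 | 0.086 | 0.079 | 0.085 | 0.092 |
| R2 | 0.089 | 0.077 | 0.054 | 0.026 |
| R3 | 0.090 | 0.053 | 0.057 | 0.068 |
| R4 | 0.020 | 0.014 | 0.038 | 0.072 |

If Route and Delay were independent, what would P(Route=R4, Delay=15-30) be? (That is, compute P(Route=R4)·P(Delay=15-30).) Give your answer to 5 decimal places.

0.03211

P(Route=R4) = 0.020 + 0.014 + 0.038 + 0.072 = 0.144.
P(Delay=15-30) = 0.079 + 0.077 + 0.053 + 0.014 = 0.223.
Product: 0.144 × 0.223 = 0.03211.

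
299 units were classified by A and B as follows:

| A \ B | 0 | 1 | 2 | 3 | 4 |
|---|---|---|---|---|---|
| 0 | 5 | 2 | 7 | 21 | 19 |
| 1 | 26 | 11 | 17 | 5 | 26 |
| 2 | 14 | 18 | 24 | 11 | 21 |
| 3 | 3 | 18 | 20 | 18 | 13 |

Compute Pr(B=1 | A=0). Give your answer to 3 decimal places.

0.037

Total with A=0: 5 + 2 + 7 + 21 + 19 = 54.
P(B=1 | A=0) = 2/54 = 0.037.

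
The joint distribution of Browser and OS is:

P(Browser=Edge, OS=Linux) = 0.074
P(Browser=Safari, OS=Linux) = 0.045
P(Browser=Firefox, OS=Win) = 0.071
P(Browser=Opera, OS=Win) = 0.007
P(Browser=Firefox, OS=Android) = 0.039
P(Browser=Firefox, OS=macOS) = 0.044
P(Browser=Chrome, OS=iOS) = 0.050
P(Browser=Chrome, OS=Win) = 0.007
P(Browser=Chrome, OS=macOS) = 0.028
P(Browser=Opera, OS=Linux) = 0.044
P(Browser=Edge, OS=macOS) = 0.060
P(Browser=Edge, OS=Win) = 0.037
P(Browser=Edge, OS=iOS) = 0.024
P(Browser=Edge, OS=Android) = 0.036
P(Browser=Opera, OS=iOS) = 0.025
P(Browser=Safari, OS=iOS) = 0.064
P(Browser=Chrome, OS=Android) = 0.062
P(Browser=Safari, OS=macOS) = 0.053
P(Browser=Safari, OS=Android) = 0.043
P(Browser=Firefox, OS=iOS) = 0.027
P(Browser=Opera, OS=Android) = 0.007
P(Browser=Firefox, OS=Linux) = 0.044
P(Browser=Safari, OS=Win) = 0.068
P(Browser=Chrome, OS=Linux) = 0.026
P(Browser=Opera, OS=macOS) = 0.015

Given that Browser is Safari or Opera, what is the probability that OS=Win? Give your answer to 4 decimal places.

0.2022

P(Browser=Safari) = 0.068 + 0.053 + 0.045 + 0.064 + 0.043 = 0.273.
P(Browser=Opera) = 0.007 + 0.015 + 0.044 + 0.025 + 0.007 = 0.098.
P(Browser ∈ {Safari, Opera}) = 0.273 + 0.098 = 0.371; P(OS=Win, Browser ∈ {Safari, Opera}) = 0.068 + 0.007 = 0.075.
P(OS=Win | Browser ∈ {Safari, Opera}) = 0.075/0.371 = 0.2022.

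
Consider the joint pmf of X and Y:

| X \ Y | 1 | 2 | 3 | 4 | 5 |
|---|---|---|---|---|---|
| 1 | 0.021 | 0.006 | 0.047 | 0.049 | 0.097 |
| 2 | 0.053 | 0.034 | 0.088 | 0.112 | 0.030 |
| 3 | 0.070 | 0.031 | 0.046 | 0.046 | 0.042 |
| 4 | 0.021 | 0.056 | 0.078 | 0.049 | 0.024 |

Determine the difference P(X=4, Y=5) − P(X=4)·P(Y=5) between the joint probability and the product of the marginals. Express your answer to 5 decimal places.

P(X=4) = 0.021 + 0.056 + 0.078 + 0.049 + 0.024 = 0.228.
P(Y=5) = 0.097 + 0.030 + 0.042 + 0.024 = 0.193.
P(X=4, Y=5) − P(X=4)P(Y=5) = 0.024 − 0.228×0.193 = -0.02000.

-0.02000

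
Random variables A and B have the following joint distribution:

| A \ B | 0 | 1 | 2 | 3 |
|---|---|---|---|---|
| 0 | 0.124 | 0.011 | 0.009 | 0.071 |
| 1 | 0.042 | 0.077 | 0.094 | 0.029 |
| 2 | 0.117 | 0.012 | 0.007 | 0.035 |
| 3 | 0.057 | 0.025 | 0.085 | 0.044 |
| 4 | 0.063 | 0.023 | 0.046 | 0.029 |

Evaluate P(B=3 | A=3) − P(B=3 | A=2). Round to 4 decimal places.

0.0039

P(A=3) = 0.057 + 0.025 + 0.085 + 0.044 = 0.211; P(B=3 | A=3) = 0.044/0.211 = 0.20853.
P(A=2) = 0.117 + 0.012 + 0.007 + 0.035 = 0.171; P(B=3 | A=2) = 0.035/0.171 = 0.20468.
Difference = 0.0039.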